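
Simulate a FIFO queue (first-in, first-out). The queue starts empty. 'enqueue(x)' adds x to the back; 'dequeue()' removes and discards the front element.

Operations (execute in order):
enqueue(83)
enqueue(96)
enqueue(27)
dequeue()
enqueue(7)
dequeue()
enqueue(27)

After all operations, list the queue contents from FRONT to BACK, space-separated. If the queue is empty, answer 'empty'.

Answer: 27 7 27

Derivation:
enqueue(83): [83]
enqueue(96): [83, 96]
enqueue(27): [83, 96, 27]
dequeue(): [96, 27]
enqueue(7): [96, 27, 7]
dequeue(): [27, 7]
enqueue(27): [27, 7, 27]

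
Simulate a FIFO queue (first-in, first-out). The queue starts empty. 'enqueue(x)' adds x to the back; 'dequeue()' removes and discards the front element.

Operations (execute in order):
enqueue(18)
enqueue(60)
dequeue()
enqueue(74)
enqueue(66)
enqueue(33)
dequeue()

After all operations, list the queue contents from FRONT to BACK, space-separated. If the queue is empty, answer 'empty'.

enqueue(18): [18]
enqueue(60): [18, 60]
dequeue(): [60]
enqueue(74): [60, 74]
enqueue(66): [60, 74, 66]
enqueue(33): [60, 74, 66, 33]
dequeue(): [74, 66, 33]

Answer: 74 66 33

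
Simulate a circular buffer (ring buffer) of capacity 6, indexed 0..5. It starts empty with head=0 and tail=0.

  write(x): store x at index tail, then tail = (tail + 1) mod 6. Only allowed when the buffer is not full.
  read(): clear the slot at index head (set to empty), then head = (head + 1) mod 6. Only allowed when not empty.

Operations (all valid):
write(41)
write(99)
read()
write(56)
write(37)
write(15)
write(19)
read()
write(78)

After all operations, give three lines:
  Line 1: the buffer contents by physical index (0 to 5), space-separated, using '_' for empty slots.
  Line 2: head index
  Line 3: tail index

Answer: 78 _ 56 37 15 19
2
1

Derivation:
write(41): buf=[41 _ _ _ _ _], head=0, tail=1, size=1
write(99): buf=[41 99 _ _ _ _], head=0, tail=2, size=2
read(): buf=[_ 99 _ _ _ _], head=1, tail=2, size=1
write(56): buf=[_ 99 56 _ _ _], head=1, tail=3, size=2
write(37): buf=[_ 99 56 37 _ _], head=1, tail=4, size=3
write(15): buf=[_ 99 56 37 15 _], head=1, tail=5, size=4
write(19): buf=[_ 99 56 37 15 19], head=1, tail=0, size=5
read(): buf=[_ _ 56 37 15 19], head=2, tail=0, size=4
write(78): buf=[78 _ 56 37 15 19], head=2, tail=1, size=5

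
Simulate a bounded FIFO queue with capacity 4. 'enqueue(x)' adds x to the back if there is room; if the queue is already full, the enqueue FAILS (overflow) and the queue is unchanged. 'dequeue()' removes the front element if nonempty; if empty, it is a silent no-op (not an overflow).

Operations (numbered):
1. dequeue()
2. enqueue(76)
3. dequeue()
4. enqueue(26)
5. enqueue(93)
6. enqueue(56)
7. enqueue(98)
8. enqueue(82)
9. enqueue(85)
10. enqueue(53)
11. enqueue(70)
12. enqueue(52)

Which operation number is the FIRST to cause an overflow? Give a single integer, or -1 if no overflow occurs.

1. dequeue(): empty, no-op, size=0
2. enqueue(76): size=1
3. dequeue(): size=0
4. enqueue(26): size=1
5. enqueue(93): size=2
6. enqueue(56): size=3
7. enqueue(98): size=4
8. enqueue(82): size=4=cap → OVERFLOW (fail)
9. enqueue(85): size=4=cap → OVERFLOW (fail)
10. enqueue(53): size=4=cap → OVERFLOW (fail)
11. enqueue(70): size=4=cap → OVERFLOW (fail)
12. enqueue(52): size=4=cap → OVERFLOW (fail)

Answer: 8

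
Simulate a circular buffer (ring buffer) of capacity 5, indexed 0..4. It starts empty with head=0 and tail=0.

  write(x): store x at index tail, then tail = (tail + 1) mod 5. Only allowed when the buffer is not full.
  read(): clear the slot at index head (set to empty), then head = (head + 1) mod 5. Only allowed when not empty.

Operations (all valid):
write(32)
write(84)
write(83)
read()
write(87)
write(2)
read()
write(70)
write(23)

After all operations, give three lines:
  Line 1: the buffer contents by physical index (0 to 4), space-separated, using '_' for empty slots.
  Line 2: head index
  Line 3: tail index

write(32): buf=[32 _ _ _ _], head=0, tail=1, size=1
write(84): buf=[32 84 _ _ _], head=0, tail=2, size=2
write(83): buf=[32 84 83 _ _], head=0, tail=3, size=3
read(): buf=[_ 84 83 _ _], head=1, tail=3, size=2
write(87): buf=[_ 84 83 87 _], head=1, tail=4, size=3
write(2): buf=[_ 84 83 87 2], head=1, tail=0, size=4
read(): buf=[_ _ 83 87 2], head=2, tail=0, size=3
write(70): buf=[70 _ 83 87 2], head=2, tail=1, size=4
write(23): buf=[70 23 83 87 2], head=2, tail=2, size=5

Answer: 70 23 83 87 2
2
2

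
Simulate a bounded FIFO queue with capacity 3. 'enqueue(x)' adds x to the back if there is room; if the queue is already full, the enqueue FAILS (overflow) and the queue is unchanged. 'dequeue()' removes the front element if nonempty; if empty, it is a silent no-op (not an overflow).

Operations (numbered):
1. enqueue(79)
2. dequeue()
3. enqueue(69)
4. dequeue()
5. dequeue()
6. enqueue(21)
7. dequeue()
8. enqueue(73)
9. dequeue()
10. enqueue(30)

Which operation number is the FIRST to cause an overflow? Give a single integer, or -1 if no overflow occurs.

1. enqueue(79): size=1
2. dequeue(): size=0
3. enqueue(69): size=1
4. dequeue(): size=0
5. dequeue(): empty, no-op, size=0
6. enqueue(21): size=1
7. dequeue(): size=0
8. enqueue(73): size=1
9. dequeue(): size=0
10. enqueue(30): size=1

Answer: -1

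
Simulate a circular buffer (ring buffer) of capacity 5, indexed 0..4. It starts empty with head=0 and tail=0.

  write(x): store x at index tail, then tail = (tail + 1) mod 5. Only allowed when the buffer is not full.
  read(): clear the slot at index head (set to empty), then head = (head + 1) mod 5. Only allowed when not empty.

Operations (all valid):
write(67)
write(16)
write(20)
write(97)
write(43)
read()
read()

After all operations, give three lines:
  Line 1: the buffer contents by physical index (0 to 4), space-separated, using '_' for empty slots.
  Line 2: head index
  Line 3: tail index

Answer: _ _ 20 97 43
2
0

Derivation:
write(67): buf=[67 _ _ _ _], head=0, tail=1, size=1
write(16): buf=[67 16 _ _ _], head=0, tail=2, size=2
write(20): buf=[67 16 20 _ _], head=0, tail=3, size=3
write(97): buf=[67 16 20 97 _], head=0, tail=4, size=4
write(43): buf=[67 16 20 97 43], head=0, tail=0, size=5
read(): buf=[_ 16 20 97 43], head=1, tail=0, size=4
read(): buf=[_ _ 20 97 43], head=2, tail=0, size=3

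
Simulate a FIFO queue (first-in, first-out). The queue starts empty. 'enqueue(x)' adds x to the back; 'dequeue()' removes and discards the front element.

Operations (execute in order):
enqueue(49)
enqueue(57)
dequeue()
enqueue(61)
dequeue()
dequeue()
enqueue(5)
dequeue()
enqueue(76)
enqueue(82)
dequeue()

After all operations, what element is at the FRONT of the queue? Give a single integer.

Answer: 82

Derivation:
enqueue(49): queue = [49]
enqueue(57): queue = [49, 57]
dequeue(): queue = [57]
enqueue(61): queue = [57, 61]
dequeue(): queue = [61]
dequeue(): queue = []
enqueue(5): queue = [5]
dequeue(): queue = []
enqueue(76): queue = [76]
enqueue(82): queue = [76, 82]
dequeue(): queue = [82]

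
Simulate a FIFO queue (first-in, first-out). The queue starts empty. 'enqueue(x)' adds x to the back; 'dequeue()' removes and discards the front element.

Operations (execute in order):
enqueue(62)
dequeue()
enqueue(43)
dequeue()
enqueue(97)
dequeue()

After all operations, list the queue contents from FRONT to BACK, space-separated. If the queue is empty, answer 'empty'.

enqueue(62): [62]
dequeue(): []
enqueue(43): [43]
dequeue(): []
enqueue(97): [97]
dequeue(): []

Answer: empty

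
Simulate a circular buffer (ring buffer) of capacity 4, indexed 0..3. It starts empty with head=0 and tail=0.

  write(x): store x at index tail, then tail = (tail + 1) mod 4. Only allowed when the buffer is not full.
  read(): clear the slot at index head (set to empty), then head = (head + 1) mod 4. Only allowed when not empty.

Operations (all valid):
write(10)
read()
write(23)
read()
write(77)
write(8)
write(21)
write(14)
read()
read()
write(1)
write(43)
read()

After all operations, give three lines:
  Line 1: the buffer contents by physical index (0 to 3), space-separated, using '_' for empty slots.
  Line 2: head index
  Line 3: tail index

Answer: _ 14 1 43
1
0

Derivation:
write(10): buf=[10 _ _ _], head=0, tail=1, size=1
read(): buf=[_ _ _ _], head=1, tail=1, size=0
write(23): buf=[_ 23 _ _], head=1, tail=2, size=1
read(): buf=[_ _ _ _], head=2, tail=2, size=0
write(77): buf=[_ _ 77 _], head=2, tail=3, size=1
write(8): buf=[_ _ 77 8], head=2, tail=0, size=2
write(21): buf=[21 _ 77 8], head=2, tail=1, size=3
write(14): buf=[21 14 77 8], head=2, tail=2, size=4
read(): buf=[21 14 _ 8], head=3, tail=2, size=3
read(): buf=[21 14 _ _], head=0, tail=2, size=2
write(1): buf=[21 14 1 _], head=0, tail=3, size=3
write(43): buf=[21 14 1 43], head=0, tail=0, size=4
read(): buf=[_ 14 1 43], head=1, tail=0, size=3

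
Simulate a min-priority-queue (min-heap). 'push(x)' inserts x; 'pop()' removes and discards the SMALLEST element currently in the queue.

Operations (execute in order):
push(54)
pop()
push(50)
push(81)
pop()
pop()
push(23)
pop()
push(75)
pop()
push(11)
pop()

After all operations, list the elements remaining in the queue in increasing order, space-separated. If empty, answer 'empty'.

push(54): heap contents = [54]
pop() → 54: heap contents = []
push(50): heap contents = [50]
push(81): heap contents = [50, 81]
pop() → 50: heap contents = [81]
pop() → 81: heap contents = []
push(23): heap contents = [23]
pop() → 23: heap contents = []
push(75): heap contents = [75]
pop() → 75: heap contents = []
push(11): heap contents = [11]
pop() → 11: heap contents = []

Answer: empty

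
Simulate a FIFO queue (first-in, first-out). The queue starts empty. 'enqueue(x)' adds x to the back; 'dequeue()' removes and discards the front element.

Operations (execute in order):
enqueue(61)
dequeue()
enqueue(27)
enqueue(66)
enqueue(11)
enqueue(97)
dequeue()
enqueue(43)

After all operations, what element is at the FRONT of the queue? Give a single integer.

enqueue(61): queue = [61]
dequeue(): queue = []
enqueue(27): queue = [27]
enqueue(66): queue = [27, 66]
enqueue(11): queue = [27, 66, 11]
enqueue(97): queue = [27, 66, 11, 97]
dequeue(): queue = [66, 11, 97]
enqueue(43): queue = [66, 11, 97, 43]

Answer: 66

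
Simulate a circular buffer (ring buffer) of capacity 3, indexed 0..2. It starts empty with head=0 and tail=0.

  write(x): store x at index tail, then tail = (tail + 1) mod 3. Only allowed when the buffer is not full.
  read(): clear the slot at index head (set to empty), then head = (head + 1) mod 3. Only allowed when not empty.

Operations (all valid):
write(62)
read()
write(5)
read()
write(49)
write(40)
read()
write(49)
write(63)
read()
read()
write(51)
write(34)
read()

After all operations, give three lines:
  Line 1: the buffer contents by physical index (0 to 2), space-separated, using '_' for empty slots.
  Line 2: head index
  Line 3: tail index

Answer: 51 34 _
0
2

Derivation:
write(62): buf=[62 _ _], head=0, tail=1, size=1
read(): buf=[_ _ _], head=1, tail=1, size=0
write(5): buf=[_ 5 _], head=1, tail=2, size=1
read(): buf=[_ _ _], head=2, tail=2, size=0
write(49): buf=[_ _ 49], head=2, tail=0, size=1
write(40): buf=[40 _ 49], head=2, tail=1, size=2
read(): buf=[40 _ _], head=0, tail=1, size=1
write(49): buf=[40 49 _], head=0, tail=2, size=2
write(63): buf=[40 49 63], head=0, tail=0, size=3
read(): buf=[_ 49 63], head=1, tail=0, size=2
read(): buf=[_ _ 63], head=2, tail=0, size=1
write(51): buf=[51 _ 63], head=2, tail=1, size=2
write(34): buf=[51 34 63], head=2, tail=2, size=3
read(): buf=[51 34 _], head=0, tail=2, size=2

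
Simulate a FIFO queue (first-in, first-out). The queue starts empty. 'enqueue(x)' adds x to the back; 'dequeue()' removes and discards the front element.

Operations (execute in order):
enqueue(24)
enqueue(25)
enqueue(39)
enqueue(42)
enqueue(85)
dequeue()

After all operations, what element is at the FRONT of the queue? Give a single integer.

Answer: 25

Derivation:
enqueue(24): queue = [24]
enqueue(25): queue = [24, 25]
enqueue(39): queue = [24, 25, 39]
enqueue(42): queue = [24, 25, 39, 42]
enqueue(85): queue = [24, 25, 39, 42, 85]
dequeue(): queue = [25, 39, 42, 85]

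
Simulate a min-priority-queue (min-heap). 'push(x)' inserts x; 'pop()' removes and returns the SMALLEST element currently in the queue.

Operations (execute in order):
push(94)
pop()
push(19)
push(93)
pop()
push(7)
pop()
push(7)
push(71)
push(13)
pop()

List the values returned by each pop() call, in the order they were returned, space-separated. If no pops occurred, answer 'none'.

Answer: 94 19 7 7

Derivation:
push(94): heap contents = [94]
pop() → 94: heap contents = []
push(19): heap contents = [19]
push(93): heap contents = [19, 93]
pop() → 19: heap contents = [93]
push(7): heap contents = [7, 93]
pop() → 7: heap contents = [93]
push(7): heap contents = [7, 93]
push(71): heap contents = [7, 71, 93]
push(13): heap contents = [7, 13, 71, 93]
pop() → 7: heap contents = [13, 71, 93]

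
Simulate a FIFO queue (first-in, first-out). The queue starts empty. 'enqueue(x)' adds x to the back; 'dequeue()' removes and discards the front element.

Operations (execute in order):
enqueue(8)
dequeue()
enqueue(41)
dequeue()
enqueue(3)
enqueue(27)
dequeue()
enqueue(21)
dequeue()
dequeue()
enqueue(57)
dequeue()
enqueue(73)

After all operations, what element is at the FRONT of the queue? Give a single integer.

enqueue(8): queue = [8]
dequeue(): queue = []
enqueue(41): queue = [41]
dequeue(): queue = []
enqueue(3): queue = [3]
enqueue(27): queue = [3, 27]
dequeue(): queue = [27]
enqueue(21): queue = [27, 21]
dequeue(): queue = [21]
dequeue(): queue = []
enqueue(57): queue = [57]
dequeue(): queue = []
enqueue(73): queue = [73]

Answer: 73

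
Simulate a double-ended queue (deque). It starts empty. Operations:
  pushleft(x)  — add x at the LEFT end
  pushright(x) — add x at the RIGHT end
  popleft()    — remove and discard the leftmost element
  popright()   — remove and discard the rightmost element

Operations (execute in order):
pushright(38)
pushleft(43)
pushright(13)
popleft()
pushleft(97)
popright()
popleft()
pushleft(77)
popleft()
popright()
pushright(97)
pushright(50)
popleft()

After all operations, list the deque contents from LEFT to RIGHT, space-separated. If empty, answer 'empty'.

Answer: 50

Derivation:
pushright(38): [38]
pushleft(43): [43, 38]
pushright(13): [43, 38, 13]
popleft(): [38, 13]
pushleft(97): [97, 38, 13]
popright(): [97, 38]
popleft(): [38]
pushleft(77): [77, 38]
popleft(): [38]
popright(): []
pushright(97): [97]
pushright(50): [97, 50]
popleft(): [50]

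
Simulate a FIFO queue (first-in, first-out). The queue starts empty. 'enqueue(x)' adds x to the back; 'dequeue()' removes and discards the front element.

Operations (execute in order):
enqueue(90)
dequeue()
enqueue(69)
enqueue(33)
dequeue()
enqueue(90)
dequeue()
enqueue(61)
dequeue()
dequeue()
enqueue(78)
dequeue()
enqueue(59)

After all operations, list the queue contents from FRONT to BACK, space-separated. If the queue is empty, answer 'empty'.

enqueue(90): [90]
dequeue(): []
enqueue(69): [69]
enqueue(33): [69, 33]
dequeue(): [33]
enqueue(90): [33, 90]
dequeue(): [90]
enqueue(61): [90, 61]
dequeue(): [61]
dequeue(): []
enqueue(78): [78]
dequeue(): []
enqueue(59): [59]

Answer: 59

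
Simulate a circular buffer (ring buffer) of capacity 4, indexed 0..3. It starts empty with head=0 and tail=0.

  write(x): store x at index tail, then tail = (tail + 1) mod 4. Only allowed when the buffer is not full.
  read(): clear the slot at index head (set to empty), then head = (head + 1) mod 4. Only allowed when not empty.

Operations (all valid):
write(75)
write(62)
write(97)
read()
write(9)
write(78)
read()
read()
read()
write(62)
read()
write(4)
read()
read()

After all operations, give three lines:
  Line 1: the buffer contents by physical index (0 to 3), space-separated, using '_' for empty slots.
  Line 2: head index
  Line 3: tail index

Answer: _ _ _ _
3
3

Derivation:
write(75): buf=[75 _ _ _], head=0, tail=1, size=1
write(62): buf=[75 62 _ _], head=0, tail=2, size=2
write(97): buf=[75 62 97 _], head=0, tail=3, size=3
read(): buf=[_ 62 97 _], head=1, tail=3, size=2
write(9): buf=[_ 62 97 9], head=1, tail=0, size=3
write(78): buf=[78 62 97 9], head=1, tail=1, size=4
read(): buf=[78 _ 97 9], head=2, tail=1, size=3
read(): buf=[78 _ _ 9], head=3, tail=1, size=2
read(): buf=[78 _ _ _], head=0, tail=1, size=1
write(62): buf=[78 62 _ _], head=0, tail=2, size=2
read(): buf=[_ 62 _ _], head=1, tail=2, size=1
write(4): buf=[_ 62 4 _], head=1, tail=3, size=2
read(): buf=[_ _ 4 _], head=2, tail=3, size=1
read(): buf=[_ _ _ _], head=3, tail=3, size=0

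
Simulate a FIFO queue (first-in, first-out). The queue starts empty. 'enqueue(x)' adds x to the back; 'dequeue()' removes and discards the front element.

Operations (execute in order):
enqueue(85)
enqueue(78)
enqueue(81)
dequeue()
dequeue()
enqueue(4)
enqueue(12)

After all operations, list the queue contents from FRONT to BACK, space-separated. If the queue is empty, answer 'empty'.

enqueue(85): [85]
enqueue(78): [85, 78]
enqueue(81): [85, 78, 81]
dequeue(): [78, 81]
dequeue(): [81]
enqueue(4): [81, 4]
enqueue(12): [81, 4, 12]

Answer: 81 4 12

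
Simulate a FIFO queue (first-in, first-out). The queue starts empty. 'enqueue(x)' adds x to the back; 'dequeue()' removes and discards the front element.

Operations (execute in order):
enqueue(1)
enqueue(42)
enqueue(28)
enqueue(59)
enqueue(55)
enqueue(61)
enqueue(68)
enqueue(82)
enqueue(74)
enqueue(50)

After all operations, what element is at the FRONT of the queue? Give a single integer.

enqueue(1): queue = [1]
enqueue(42): queue = [1, 42]
enqueue(28): queue = [1, 42, 28]
enqueue(59): queue = [1, 42, 28, 59]
enqueue(55): queue = [1, 42, 28, 59, 55]
enqueue(61): queue = [1, 42, 28, 59, 55, 61]
enqueue(68): queue = [1, 42, 28, 59, 55, 61, 68]
enqueue(82): queue = [1, 42, 28, 59, 55, 61, 68, 82]
enqueue(74): queue = [1, 42, 28, 59, 55, 61, 68, 82, 74]
enqueue(50): queue = [1, 42, 28, 59, 55, 61, 68, 82, 74, 50]

Answer: 1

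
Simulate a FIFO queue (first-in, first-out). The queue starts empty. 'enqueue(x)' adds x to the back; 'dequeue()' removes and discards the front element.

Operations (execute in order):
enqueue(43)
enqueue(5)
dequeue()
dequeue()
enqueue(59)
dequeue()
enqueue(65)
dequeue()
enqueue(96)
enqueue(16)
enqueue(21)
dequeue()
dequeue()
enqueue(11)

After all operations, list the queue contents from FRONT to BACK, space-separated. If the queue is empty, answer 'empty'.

Answer: 21 11

Derivation:
enqueue(43): [43]
enqueue(5): [43, 5]
dequeue(): [5]
dequeue(): []
enqueue(59): [59]
dequeue(): []
enqueue(65): [65]
dequeue(): []
enqueue(96): [96]
enqueue(16): [96, 16]
enqueue(21): [96, 16, 21]
dequeue(): [16, 21]
dequeue(): [21]
enqueue(11): [21, 11]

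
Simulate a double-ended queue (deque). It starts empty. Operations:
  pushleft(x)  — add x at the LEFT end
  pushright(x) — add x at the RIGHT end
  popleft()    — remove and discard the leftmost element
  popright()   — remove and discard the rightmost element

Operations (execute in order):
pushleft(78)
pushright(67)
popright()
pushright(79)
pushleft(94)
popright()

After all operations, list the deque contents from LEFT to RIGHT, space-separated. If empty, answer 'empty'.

Answer: 94 78

Derivation:
pushleft(78): [78]
pushright(67): [78, 67]
popright(): [78]
pushright(79): [78, 79]
pushleft(94): [94, 78, 79]
popright(): [94, 78]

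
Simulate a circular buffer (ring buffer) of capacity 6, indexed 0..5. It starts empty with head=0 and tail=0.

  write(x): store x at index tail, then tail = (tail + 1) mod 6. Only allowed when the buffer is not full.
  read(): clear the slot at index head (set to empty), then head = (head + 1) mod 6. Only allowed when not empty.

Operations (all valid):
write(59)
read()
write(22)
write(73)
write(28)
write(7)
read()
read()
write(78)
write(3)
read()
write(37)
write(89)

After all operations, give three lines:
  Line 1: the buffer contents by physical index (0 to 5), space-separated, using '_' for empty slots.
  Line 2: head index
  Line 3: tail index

write(59): buf=[59 _ _ _ _ _], head=0, tail=1, size=1
read(): buf=[_ _ _ _ _ _], head=1, tail=1, size=0
write(22): buf=[_ 22 _ _ _ _], head=1, tail=2, size=1
write(73): buf=[_ 22 73 _ _ _], head=1, tail=3, size=2
write(28): buf=[_ 22 73 28 _ _], head=1, tail=4, size=3
write(7): buf=[_ 22 73 28 7 _], head=1, tail=5, size=4
read(): buf=[_ _ 73 28 7 _], head=2, tail=5, size=3
read(): buf=[_ _ _ 28 7 _], head=3, tail=5, size=2
write(78): buf=[_ _ _ 28 7 78], head=3, tail=0, size=3
write(3): buf=[3 _ _ 28 7 78], head=3, tail=1, size=4
read(): buf=[3 _ _ _ 7 78], head=4, tail=1, size=3
write(37): buf=[3 37 _ _ 7 78], head=4, tail=2, size=4
write(89): buf=[3 37 89 _ 7 78], head=4, tail=3, size=5

Answer: 3 37 89 _ 7 78
4
3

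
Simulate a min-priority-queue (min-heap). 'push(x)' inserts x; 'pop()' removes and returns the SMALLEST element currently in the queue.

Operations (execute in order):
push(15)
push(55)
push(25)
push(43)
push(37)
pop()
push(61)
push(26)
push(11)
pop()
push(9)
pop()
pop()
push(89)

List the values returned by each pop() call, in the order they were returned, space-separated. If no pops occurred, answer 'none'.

Answer: 15 11 9 25

Derivation:
push(15): heap contents = [15]
push(55): heap contents = [15, 55]
push(25): heap contents = [15, 25, 55]
push(43): heap contents = [15, 25, 43, 55]
push(37): heap contents = [15, 25, 37, 43, 55]
pop() → 15: heap contents = [25, 37, 43, 55]
push(61): heap contents = [25, 37, 43, 55, 61]
push(26): heap contents = [25, 26, 37, 43, 55, 61]
push(11): heap contents = [11, 25, 26, 37, 43, 55, 61]
pop() → 11: heap contents = [25, 26, 37, 43, 55, 61]
push(9): heap contents = [9, 25, 26, 37, 43, 55, 61]
pop() → 9: heap contents = [25, 26, 37, 43, 55, 61]
pop() → 25: heap contents = [26, 37, 43, 55, 61]
push(89): heap contents = [26, 37, 43, 55, 61, 89]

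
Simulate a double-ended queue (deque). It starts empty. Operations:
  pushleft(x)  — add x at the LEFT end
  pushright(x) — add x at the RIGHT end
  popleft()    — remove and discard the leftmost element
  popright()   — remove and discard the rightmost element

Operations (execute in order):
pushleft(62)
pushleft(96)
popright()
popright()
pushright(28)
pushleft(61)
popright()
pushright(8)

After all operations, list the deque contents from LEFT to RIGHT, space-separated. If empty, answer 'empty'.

Answer: 61 8

Derivation:
pushleft(62): [62]
pushleft(96): [96, 62]
popright(): [96]
popright(): []
pushright(28): [28]
pushleft(61): [61, 28]
popright(): [61]
pushright(8): [61, 8]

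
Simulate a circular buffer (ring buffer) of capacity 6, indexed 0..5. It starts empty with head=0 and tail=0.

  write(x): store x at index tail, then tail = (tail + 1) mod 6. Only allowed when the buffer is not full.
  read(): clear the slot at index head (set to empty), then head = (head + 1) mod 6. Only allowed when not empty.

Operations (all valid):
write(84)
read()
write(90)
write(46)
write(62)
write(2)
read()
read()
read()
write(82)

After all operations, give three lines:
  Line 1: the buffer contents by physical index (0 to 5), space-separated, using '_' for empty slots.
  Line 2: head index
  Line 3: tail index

Answer: _ _ _ _ 2 82
4
0

Derivation:
write(84): buf=[84 _ _ _ _ _], head=0, tail=1, size=1
read(): buf=[_ _ _ _ _ _], head=1, tail=1, size=0
write(90): buf=[_ 90 _ _ _ _], head=1, tail=2, size=1
write(46): buf=[_ 90 46 _ _ _], head=1, tail=3, size=2
write(62): buf=[_ 90 46 62 _ _], head=1, tail=4, size=3
write(2): buf=[_ 90 46 62 2 _], head=1, tail=5, size=4
read(): buf=[_ _ 46 62 2 _], head=2, tail=5, size=3
read(): buf=[_ _ _ 62 2 _], head=3, tail=5, size=2
read(): buf=[_ _ _ _ 2 _], head=4, tail=5, size=1
write(82): buf=[_ _ _ _ 2 82], head=4, tail=0, size=2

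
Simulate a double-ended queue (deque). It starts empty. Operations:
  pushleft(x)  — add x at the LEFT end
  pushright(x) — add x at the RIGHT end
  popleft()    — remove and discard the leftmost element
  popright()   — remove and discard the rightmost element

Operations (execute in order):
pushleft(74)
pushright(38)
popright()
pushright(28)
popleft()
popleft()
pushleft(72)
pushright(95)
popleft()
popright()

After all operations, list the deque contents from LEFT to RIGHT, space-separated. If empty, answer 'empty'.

pushleft(74): [74]
pushright(38): [74, 38]
popright(): [74]
pushright(28): [74, 28]
popleft(): [28]
popleft(): []
pushleft(72): [72]
pushright(95): [72, 95]
popleft(): [95]
popright(): []

Answer: empty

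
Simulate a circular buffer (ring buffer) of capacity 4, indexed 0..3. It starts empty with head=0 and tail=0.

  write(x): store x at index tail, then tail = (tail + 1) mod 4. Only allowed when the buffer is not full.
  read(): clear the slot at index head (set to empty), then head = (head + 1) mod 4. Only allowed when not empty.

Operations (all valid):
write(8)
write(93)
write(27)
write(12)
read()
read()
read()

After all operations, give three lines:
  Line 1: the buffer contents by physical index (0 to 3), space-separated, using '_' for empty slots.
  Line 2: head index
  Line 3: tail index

write(8): buf=[8 _ _ _], head=0, tail=1, size=1
write(93): buf=[8 93 _ _], head=0, tail=2, size=2
write(27): buf=[8 93 27 _], head=0, tail=3, size=3
write(12): buf=[8 93 27 12], head=0, tail=0, size=4
read(): buf=[_ 93 27 12], head=1, tail=0, size=3
read(): buf=[_ _ 27 12], head=2, tail=0, size=2
read(): buf=[_ _ _ 12], head=3, tail=0, size=1

Answer: _ _ _ 12
3
0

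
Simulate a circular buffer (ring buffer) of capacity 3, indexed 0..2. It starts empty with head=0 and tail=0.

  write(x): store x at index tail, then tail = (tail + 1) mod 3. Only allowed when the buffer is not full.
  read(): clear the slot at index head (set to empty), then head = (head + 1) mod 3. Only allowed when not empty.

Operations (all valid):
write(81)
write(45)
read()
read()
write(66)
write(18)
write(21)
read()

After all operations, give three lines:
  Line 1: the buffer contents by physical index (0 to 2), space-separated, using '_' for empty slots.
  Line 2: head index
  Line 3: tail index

Answer: 18 21 _
0
2

Derivation:
write(81): buf=[81 _ _], head=0, tail=1, size=1
write(45): buf=[81 45 _], head=0, tail=2, size=2
read(): buf=[_ 45 _], head=1, tail=2, size=1
read(): buf=[_ _ _], head=2, tail=2, size=0
write(66): buf=[_ _ 66], head=2, tail=0, size=1
write(18): buf=[18 _ 66], head=2, tail=1, size=2
write(21): buf=[18 21 66], head=2, tail=2, size=3
read(): buf=[18 21 _], head=0, tail=2, size=2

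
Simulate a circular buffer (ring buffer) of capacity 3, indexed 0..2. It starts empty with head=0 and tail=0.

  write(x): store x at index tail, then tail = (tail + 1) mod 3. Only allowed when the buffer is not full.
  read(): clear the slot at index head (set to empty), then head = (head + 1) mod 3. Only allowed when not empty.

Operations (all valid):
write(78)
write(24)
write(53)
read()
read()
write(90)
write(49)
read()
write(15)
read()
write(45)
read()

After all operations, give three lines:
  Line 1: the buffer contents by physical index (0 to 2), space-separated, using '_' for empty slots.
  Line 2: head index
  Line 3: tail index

Answer: 45 _ 15
2
1

Derivation:
write(78): buf=[78 _ _], head=0, tail=1, size=1
write(24): buf=[78 24 _], head=0, tail=2, size=2
write(53): buf=[78 24 53], head=0, tail=0, size=3
read(): buf=[_ 24 53], head=1, tail=0, size=2
read(): buf=[_ _ 53], head=2, tail=0, size=1
write(90): buf=[90 _ 53], head=2, tail=1, size=2
write(49): buf=[90 49 53], head=2, tail=2, size=3
read(): buf=[90 49 _], head=0, tail=2, size=2
write(15): buf=[90 49 15], head=0, tail=0, size=3
read(): buf=[_ 49 15], head=1, tail=0, size=2
write(45): buf=[45 49 15], head=1, tail=1, size=3
read(): buf=[45 _ 15], head=2, tail=1, size=2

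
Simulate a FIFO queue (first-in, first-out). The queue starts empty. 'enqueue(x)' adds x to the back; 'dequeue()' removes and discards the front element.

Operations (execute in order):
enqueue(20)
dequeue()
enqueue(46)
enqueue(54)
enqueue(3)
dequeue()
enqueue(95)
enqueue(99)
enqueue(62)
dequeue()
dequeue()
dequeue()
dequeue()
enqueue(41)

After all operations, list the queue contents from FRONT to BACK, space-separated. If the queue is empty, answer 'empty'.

enqueue(20): [20]
dequeue(): []
enqueue(46): [46]
enqueue(54): [46, 54]
enqueue(3): [46, 54, 3]
dequeue(): [54, 3]
enqueue(95): [54, 3, 95]
enqueue(99): [54, 3, 95, 99]
enqueue(62): [54, 3, 95, 99, 62]
dequeue(): [3, 95, 99, 62]
dequeue(): [95, 99, 62]
dequeue(): [99, 62]
dequeue(): [62]
enqueue(41): [62, 41]

Answer: 62 41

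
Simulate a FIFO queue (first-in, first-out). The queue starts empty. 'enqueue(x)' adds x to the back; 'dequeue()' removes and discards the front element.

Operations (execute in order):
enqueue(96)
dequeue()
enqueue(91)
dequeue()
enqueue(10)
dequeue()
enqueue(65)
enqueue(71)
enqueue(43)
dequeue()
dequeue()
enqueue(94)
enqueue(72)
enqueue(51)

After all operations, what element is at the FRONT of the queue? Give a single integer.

enqueue(96): queue = [96]
dequeue(): queue = []
enqueue(91): queue = [91]
dequeue(): queue = []
enqueue(10): queue = [10]
dequeue(): queue = []
enqueue(65): queue = [65]
enqueue(71): queue = [65, 71]
enqueue(43): queue = [65, 71, 43]
dequeue(): queue = [71, 43]
dequeue(): queue = [43]
enqueue(94): queue = [43, 94]
enqueue(72): queue = [43, 94, 72]
enqueue(51): queue = [43, 94, 72, 51]

Answer: 43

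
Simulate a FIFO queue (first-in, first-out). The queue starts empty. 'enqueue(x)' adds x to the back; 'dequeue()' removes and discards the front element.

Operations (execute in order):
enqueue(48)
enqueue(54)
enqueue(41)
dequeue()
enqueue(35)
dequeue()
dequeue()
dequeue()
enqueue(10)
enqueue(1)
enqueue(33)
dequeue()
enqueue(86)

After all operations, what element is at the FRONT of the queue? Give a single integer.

enqueue(48): queue = [48]
enqueue(54): queue = [48, 54]
enqueue(41): queue = [48, 54, 41]
dequeue(): queue = [54, 41]
enqueue(35): queue = [54, 41, 35]
dequeue(): queue = [41, 35]
dequeue(): queue = [35]
dequeue(): queue = []
enqueue(10): queue = [10]
enqueue(1): queue = [10, 1]
enqueue(33): queue = [10, 1, 33]
dequeue(): queue = [1, 33]
enqueue(86): queue = [1, 33, 86]

Answer: 1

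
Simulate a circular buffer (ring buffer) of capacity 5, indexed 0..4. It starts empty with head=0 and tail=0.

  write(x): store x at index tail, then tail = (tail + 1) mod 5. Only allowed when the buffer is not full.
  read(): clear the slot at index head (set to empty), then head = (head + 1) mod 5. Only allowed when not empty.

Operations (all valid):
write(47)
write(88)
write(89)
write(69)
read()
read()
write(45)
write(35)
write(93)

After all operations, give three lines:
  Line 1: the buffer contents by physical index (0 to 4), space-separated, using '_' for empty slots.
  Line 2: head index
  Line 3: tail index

write(47): buf=[47 _ _ _ _], head=0, tail=1, size=1
write(88): buf=[47 88 _ _ _], head=0, tail=2, size=2
write(89): buf=[47 88 89 _ _], head=0, tail=3, size=3
write(69): buf=[47 88 89 69 _], head=0, tail=4, size=4
read(): buf=[_ 88 89 69 _], head=1, tail=4, size=3
read(): buf=[_ _ 89 69 _], head=2, tail=4, size=2
write(45): buf=[_ _ 89 69 45], head=2, tail=0, size=3
write(35): buf=[35 _ 89 69 45], head=2, tail=1, size=4
write(93): buf=[35 93 89 69 45], head=2, tail=2, size=5

Answer: 35 93 89 69 45
2
2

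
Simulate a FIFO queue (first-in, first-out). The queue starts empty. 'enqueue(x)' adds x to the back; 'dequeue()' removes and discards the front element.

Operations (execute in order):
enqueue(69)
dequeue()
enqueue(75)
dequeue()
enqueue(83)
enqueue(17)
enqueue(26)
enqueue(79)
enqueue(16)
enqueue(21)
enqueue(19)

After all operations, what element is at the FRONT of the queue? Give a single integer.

Answer: 83

Derivation:
enqueue(69): queue = [69]
dequeue(): queue = []
enqueue(75): queue = [75]
dequeue(): queue = []
enqueue(83): queue = [83]
enqueue(17): queue = [83, 17]
enqueue(26): queue = [83, 17, 26]
enqueue(79): queue = [83, 17, 26, 79]
enqueue(16): queue = [83, 17, 26, 79, 16]
enqueue(21): queue = [83, 17, 26, 79, 16, 21]
enqueue(19): queue = [83, 17, 26, 79, 16, 21, 19]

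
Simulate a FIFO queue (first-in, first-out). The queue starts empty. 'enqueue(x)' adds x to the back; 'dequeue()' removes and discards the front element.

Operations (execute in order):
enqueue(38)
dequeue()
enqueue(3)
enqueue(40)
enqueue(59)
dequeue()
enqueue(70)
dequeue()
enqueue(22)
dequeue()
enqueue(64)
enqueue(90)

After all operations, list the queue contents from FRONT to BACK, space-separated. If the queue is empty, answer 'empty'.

enqueue(38): [38]
dequeue(): []
enqueue(3): [3]
enqueue(40): [3, 40]
enqueue(59): [3, 40, 59]
dequeue(): [40, 59]
enqueue(70): [40, 59, 70]
dequeue(): [59, 70]
enqueue(22): [59, 70, 22]
dequeue(): [70, 22]
enqueue(64): [70, 22, 64]
enqueue(90): [70, 22, 64, 90]

Answer: 70 22 64 90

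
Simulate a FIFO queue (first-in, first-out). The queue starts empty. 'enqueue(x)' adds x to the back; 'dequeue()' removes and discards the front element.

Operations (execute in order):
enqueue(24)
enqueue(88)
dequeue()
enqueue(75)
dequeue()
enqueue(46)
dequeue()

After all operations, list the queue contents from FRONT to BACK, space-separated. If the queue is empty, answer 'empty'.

Answer: 46

Derivation:
enqueue(24): [24]
enqueue(88): [24, 88]
dequeue(): [88]
enqueue(75): [88, 75]
dequeue(): [75]
enqueue(46): [75, 46]
dequeue(): [46]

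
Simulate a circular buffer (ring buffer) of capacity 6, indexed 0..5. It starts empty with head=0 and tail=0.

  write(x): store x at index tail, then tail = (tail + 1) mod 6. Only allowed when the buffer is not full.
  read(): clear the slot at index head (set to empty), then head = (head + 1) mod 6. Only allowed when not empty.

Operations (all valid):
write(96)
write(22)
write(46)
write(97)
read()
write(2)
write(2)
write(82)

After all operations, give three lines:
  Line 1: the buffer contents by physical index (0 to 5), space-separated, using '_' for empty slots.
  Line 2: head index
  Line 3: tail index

write(96): buf=[96 _ _ _ _ _], head=0, tail=1, size=1
write(22): buf=[96 22 _ _ _ _], head=0, tail=2, size=2
write(46): buf=[96 22 46 _ _ _], head=0, tail=3, size=3
write(97): buf=[96 22 46 97 _ _], head=0, tail=4, size=4
read(): buf=[_ 22 46 97 _ _], head=1, tail=4, size=3
write(2): buf=[_ 22 46 97 2 _], head=1, tail=5, size=4
write(2): buf=[_ 22 46 97 2 2], head=1, tail=0, size=5
write(82): buf=[82 22 46 97 2 2], head=1, tail=1, size=6

Answer: 82 22 46 97 2 2
1
1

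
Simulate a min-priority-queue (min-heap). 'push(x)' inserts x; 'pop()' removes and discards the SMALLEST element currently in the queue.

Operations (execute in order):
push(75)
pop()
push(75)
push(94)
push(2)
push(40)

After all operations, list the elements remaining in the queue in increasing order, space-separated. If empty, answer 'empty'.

Answer: 2 40 75 94

Derivation:
push(75): heap contents = [75]
pop() → 75: heap contents = []
push(75): heap contents = [75]
push(94): heap contents = [75, 94]
push(2): heap contents = [2, 75, 94]
push(40): heap contents = [2, 40, 75, 94]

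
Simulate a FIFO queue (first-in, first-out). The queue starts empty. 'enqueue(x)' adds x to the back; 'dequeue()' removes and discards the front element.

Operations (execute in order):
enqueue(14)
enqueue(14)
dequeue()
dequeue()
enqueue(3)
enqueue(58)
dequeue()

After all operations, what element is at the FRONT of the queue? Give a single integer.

enqueue(14): queue = [14]
enqueue(14): queue = [14, 14]
dequeue(): queue = [14]
dequeue(): queue = []
enqueue(3): queue = [3]
enqueue(58): queue = [3, 58]
dequeue(): queue = [58]

Answer: 58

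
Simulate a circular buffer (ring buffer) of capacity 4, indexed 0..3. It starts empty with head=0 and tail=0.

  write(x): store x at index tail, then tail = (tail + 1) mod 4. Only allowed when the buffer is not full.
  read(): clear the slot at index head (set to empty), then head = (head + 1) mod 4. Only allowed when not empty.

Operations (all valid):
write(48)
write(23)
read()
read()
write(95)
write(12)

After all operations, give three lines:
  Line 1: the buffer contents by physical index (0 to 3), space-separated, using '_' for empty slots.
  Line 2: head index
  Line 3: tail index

write(48): buf=[48 _ _ _], head=0, tail=1, size=1
write(23): buf=[48 23 _ _], head=0, tail=2, size=2
read(): buf=[_ 23 _ _], head=1, tail=2, size=1
read(): buf=[_ _ _ _], head=2, tail=2, size=0
write(95): buf=[_ _ 95 _], head=2, tail=3, size=1
write(12): buf=[_ _ 95 12], head=2, tail=0, size=2

Answer: _ _ 95 12
2
0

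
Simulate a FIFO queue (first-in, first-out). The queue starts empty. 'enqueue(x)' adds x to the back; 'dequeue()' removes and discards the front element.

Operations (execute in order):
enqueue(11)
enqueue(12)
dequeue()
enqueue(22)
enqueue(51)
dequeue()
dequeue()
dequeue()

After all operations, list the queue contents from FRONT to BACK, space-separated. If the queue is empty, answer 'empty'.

enqueue(11): [11]
enqueue(12): [11, 12]
dequeue(): [12]
enqueue(22): [12, 22]
enqueue(51): [12, 22, 51]
dequeue(): [22, 51]
dequeue(): [51]
dequeue(): []

Answer: empty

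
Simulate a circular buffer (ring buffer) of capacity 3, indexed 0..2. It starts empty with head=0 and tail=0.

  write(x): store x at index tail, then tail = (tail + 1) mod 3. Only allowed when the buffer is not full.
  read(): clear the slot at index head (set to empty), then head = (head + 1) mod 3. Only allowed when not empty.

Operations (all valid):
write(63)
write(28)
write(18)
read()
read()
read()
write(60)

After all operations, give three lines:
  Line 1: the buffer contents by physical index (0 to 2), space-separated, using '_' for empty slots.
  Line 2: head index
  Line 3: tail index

write(63): buf=[63 _ _], head=0, tail=1, size=1
write(28): buf=[63 28 _], head=0, tail=2, size=2
write(18): buf=[63 28 18], head=0, tail=0, size=3
read(): buf=[_ 28 18], head=1, tail=0, size=2
read(): buf=[_ _ 18], head=2, tail=0, size=1
read(): buf=[_ _ _], head=0, tail=0, size=0
write(60): buf=[60 _ _], head=0, tail=1, size=1

Answer: 60 _ _
0
1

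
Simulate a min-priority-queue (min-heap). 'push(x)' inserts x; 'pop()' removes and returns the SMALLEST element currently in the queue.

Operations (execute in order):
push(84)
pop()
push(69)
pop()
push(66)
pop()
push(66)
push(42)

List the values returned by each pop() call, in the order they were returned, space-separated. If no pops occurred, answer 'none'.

Answer: 84 69 66

Derivation:
push(84): heap contents = [84]
pop() → 84: heap contents = []
push(69): heap contents = [69]
pop() → 69: heap contents = []
push(66): heap contents = [66]
pop() → 66: heap contents = []
push(66): heap contents = [66]
push(42): heap contents = [42, 66]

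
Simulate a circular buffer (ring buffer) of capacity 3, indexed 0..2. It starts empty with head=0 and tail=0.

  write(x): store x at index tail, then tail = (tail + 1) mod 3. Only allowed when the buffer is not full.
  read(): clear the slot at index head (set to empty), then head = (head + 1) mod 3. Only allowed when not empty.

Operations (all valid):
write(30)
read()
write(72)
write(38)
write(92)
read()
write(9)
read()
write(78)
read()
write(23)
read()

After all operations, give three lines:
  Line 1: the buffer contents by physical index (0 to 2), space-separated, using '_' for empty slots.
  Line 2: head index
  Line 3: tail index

Answer: 23 _ 78
2
1

Derivation:
write(30): buf=[30 _ _], head=0, tail=1, size=1
read(): buf=[_ _ _], head=1, tail=1, size=0
write(72): buf=[_ 72 _], head=1, tail=2, size=1
write(38): buf=[_ 72 38], head=1, tail=0, size=2
write(92): buf=[92 72 38], head=1, tail=1, size=3
read(): buf=[92 _ 38], head=2, tail=1, size=2
write(9): buf=[92 9 38], head=2, tail=2, size=3
read(): buf=[92 9 _], head=0, tail=2, size=2
write(78): buf=[92 9 78], head=0, tail=0, size=3
read(): buf=[_ 9 78], head=1, tail=0, size=2
write(23): buf=[23 9 78], head=1, tail=1, size=3
read(): buf=[23 _ 78], head=2, tail=1, size=2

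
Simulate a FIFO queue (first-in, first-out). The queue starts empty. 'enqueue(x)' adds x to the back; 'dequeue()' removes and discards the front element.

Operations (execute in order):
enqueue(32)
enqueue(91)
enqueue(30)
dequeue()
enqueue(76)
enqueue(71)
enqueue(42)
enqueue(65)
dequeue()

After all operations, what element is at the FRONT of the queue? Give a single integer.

enqueue(32): queue = [32]
enqueue(91): queue = [32, 91]
enqueue(30): queue = [32, 91, 30]
dequeue(): queue = [91, 30]
enqueue(76): queue = [91, 30, 76]
enqueue(71): queue = [91, 30, 76, 71]
enqueue(42): queue = [91, 30, 76, 71, 42]
enqueue(65): queue = [91, 30, 76, 71, 42, 65]
dequeue(): queue = [30, 76, 71, 42, 65]

Answer: 30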